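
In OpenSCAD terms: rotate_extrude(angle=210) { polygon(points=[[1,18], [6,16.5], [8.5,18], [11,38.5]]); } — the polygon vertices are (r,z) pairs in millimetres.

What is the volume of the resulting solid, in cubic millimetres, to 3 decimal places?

Volume = 2031.890 mm³

Profile (r,z), 4 vertices: (1,18) (6,16.5) (8.5,18) (11,38.5)
edge 0: (1,18)→(6,16.5)  cross = 1·16.5 − 6·18 = -91.5000; (r_i+r_j)·cross = 7·-91.5000 = -640.5000
edge 1: (6,16.5)→(8.5,18)  cross = 6·18 − 8.5·16.5 = -32.2500; (r_i+r_j)·cross = 14.5·-32.2500 = -467.6250
edge 2: (8.5,18)→(11,38.5)  cross = 8.5·38.5 − 11·18 = 129.2500; (r_i+r_j)·cross = 19.5·129.2500 = 2520.3750
edge 3: (11,38.5)→(1,18)  cross = 11·18 − 1·38.5 = 159.5000; (r_i+r_j)·cross = 12·159.5000 = 1914.0000
Σcross = 165.0000 → A = |Σcross|/2 = 82.5000 mm²
Σ(r_i+r_j)·cross = 3326.2500 → first moment M = |Σ|/6 = 554.3750
R_c = M/A = 554.3750/82.5000 = 6.7197 mm
θ = 210° = 3.665191 rad
V = θ·R_c·A = 3.665191·6.7197·82.5000 = 2031.890 mm³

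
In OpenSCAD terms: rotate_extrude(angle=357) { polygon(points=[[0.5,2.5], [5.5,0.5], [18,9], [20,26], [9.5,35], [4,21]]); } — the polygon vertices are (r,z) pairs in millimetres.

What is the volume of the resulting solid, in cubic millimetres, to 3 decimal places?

Profile (r,z), 6 vertices: (0.5,2.5) (5.5,0.5) (18,9) (20,26) (9.5,35) (4,21)
edge 0: (0.5,2.5)→(5.5,0.5)  cross = 0.5·0.5 − 5.5·2.5 = -13.5000; (r_i+r_j)·cross = 6·-13.5000 = -81.0000
edge 1: (5.5,0.5)→(18,9)  cross = 5.5·9 − 18·0.5 = 40.5000; (r_i+r_j)·cross = 23.5·40.5000 = 951.7500
edge 2: (18,9)→(20,26)  cross = 18·26 − 20·9 = 288.0000; (r_i+r_j)·cross = 38·288.0000 = 10944.0000
edge 3: (20,26)→(9.5,35)  cross = 20·35 − 9.5·26 = 453.0000; (r_i+r_j)·cross = 29.5·453.0000 = 13363.5000
edge 4: (9.5,35)→(4,21)  cross = 9.5·21 − 4·35 = 59.5000; (r_i+r_j)·cross = 13.5·59.5000 = 803.2500
edge 5: (4,21)→(0.5,2.5)  cross = 4·2.5 − 0.5·21 = -0.5000; (r_i+r_j)·cross = 4.5·-0.5000 = -2.2500
Σcross = 827.0000 → A = |Σcross|/2 = 413.5000 mm²
Σ(r_i+r_j)·cross = 25979.2500 → first moment M = |Σ|/6 = 4329.8750
R_c = M/A = 4329.8750/413.5000 = 10.4713 mm
θ = 357° = 6.230825 rad
V = θ·R_c·A = 6.230825·10.4713·413.5000 = 26978.695 mm³

Volume = 26978.695 mm³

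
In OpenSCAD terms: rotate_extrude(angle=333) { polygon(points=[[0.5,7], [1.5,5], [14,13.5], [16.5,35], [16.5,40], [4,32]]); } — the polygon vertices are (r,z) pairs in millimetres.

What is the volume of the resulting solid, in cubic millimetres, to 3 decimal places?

Volume = 17130.228 mm³

Profile (r,z), 6 vertices: (0.5,7) (1.5,5) (14,13.5) (16.5,35) (16.5,40) (4,32)
edge 0: (0.5,7)→(1.5,5)  cross = 0.5·5 − 1.5·7 = -8.0000; (r_i+r_j)·cross = 2·-8.0000 = -16.0000
edge 1: (1.5,5)→(14,13.5)  cross = 1.5·13.5 − 14·5 = -49.7500; (r_i+r_j)·cross = 15.5·-49.7500 = -771.1250
edge 2: (14,13.5)→(16.5,35)  cross = 14·35 − 16.5·13.5 = 267.2500; (r_i+r_j)·cross = 30.5·267.2500 = 8151.1250
edge 3: (16.5,35)→(16.5,40)  cross = 16.5·40 − 16.5·35 = 82.5000; (r_i+r_j)·cross = 33·82.5000 = 2722.5000
edge 4: (16.5,40)→(4,32)  cross = 16.5·32 − 4·40 = 368.0000; (r_i+r_j)·cross = 20.5·368.0000 = 7544.0000
edge 5: (4,32)→(0.5,7)  cross = 4·7 − 0.5·32 = 12.0000; (r_i+r_j)·cross = 4.5·12.0000 = 54.0000
Σcross = 672.0000 → A = |Σcross|/2 = 336.0000 mm²
Σ(r_i+r_j)·cross = 17684.5000 → first moment M = |Σ|/6 = 2947.4167
R_c = M/A = 2947.4167/336.0000 = 8.7721 mm
θ = 333° = 5.811946 rad
V = θ·R_c·A = 5.811946·8.7721·336.0000 = 17130.228 mm³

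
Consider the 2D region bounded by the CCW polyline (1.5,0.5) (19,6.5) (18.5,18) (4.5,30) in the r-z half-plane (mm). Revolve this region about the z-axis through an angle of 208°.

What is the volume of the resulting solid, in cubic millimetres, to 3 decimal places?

Profile (r,z), 4 vertices: (1.5,0.5) (19,6.5) (18.5,18) (4.5,30)
edge 0: (1.5,0.5)→(19,6.5)  cross = 1.5·6.5 − 19·0.5 = 0.2500; (r_i+r_j)·cross = 20.5·0.2500 = 5.1250
edge 1: (19,6.5)→(18.5,18)  cross = 19·18 − 18.5·6.5 = 221.7500; (r_i+r_j)·cross = 37.5·221.7500 = 8315.6250
edge 2: (18.5,18)→(4.5,30)  cross = 18.5·30 − 4.5·18 = 474.0000; (r_i+r_j)·cross = 23·474.0000 = 10902.0000
edge 3: (4.5,30)→(1.5,0.5)  cross = 4.5·0.5 − 1.5·30 = -42.7500; (r_i+r_j)·cross = 6·-42.7500 = -256.5000
Σcross = 653.2500 → A = |Σcross|/2 = 326.6250 mm²
Σ(r_i+r_j)·cross = 18966.2500 → first moment M = |Σ|/6 = 3161.0417
R_c = M/A = 3161.0417/326.6250 = 9.6779 mm
θ = 208° = 3.630285 rad
V = θ·R_c·A = 3.630285·9.6779·326.6250 = 11475.482 mm³

Volume = 11475.482 mm³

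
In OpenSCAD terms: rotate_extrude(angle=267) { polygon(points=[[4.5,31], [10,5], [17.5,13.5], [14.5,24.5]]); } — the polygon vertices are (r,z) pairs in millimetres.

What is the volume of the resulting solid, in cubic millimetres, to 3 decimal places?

Volume = 8573.871 mm³

Profile (r,z), 4 vertices: (4.5,31) (10,5) (17.5,13.5) (14.5,24.5)
edge 0: (4.5,31)→(10,5)  cross = 4.5·5 − 10·31 = -287.5000; (r_i+r_j)·cross = 14.5·-287.5000 = -4168.7500
edge 1: (10,5)→(17.5,13.5)  cross = 10·13.5 − 17.5·5 = 47.5000; (r_i+r_j)·cross = 27.5·47.5000 = 1306.2500
edge 2: (17.5,13.5)→(14.5,24.5)  cross = 17.5·24.5 − 14.5·13.5 = 233.0000; (r_i+r_j)·cross = 32·233.0000 = 7456.0000
edge 3: (14.5,24.5)→(4.5,31)  cross = 14.5·31 − 4.5·24.5 = 339.2500; (r_i+r_j)·cross = 19·339.2500 = 6445.7500
Σcross = 332.2500 → A = |Σcross|/2 = 166.1250 mm²
Σ(r_i+r_j)·cross = 11039.2500 → first moment M = |Σ|/6 = 1839.8750
R_c = M/A = 1839.8750/166.1250 = 11.0752 mm
θ = 267° = 4.660029 rad
V = θ·R_c·A = 4.660029·11.0752·166.1250 = 8573.871 mm³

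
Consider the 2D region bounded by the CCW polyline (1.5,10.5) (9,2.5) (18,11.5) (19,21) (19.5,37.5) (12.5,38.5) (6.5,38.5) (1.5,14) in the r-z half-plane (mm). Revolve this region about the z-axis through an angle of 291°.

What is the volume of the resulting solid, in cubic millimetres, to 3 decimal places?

Volume = 26966.357 mm³

Profile (r,z), 8 vertices: (1.5,10.5) (9,2.5) (18,11.5) (19,21) (19.5,37.5) (12.5,38.5) (6.5,38.5) (1.5,14)
edge 0: (1.5,10.5)→(9,2.5)  cross = 1.5·2.5 − 9·10.5 = -90.7500; (r_i+r_j)·cross = 10.5·-90.7500 = -952.8750
edge 1: (9,2.5)→(18,11.5)  cross = 9·11.5 − 18·2.5 = 58.5000; (r_i+r_j)·cross = 27·58.5000 = 1579.5000
edge 2: (18,11.5)→(19,21)  cross = 18·21 − 19·11.5 = 159.5000; (r_i+r_j)·cross = 37·159.5000 = 5901.5000
edge 3: (19,21)→(19.5,37.5)  cross = 19·37.5 − 19.5·21 = 303.0000; (r_i+r_j)·cross = 38.5·303.0000 = 11665.5000
edge 4: (19.5,37.5)→(12.5,38.5)  cross = 19.5·38.5 − 12.5·37.5 = 282.0000; (r_i+r_j)·cross = 32·282.0000 = 9024.0000
edge 5: (12.5,38.5)→(6.5,38.5)  cross = 12.5·38.5 − 6.5·38.5 = 231.0000; (r_i+r_j)·cross = 19·231.0000 = 4389.0000
edge 6: (6.5,38.5)→(1.5,14)  cross = 6.5·14 − 1.5·38.5 = 33.2500; (r_i+r_j)·cross = 8·33.2500 = 266.0000
edge 7: (1.5,14)→(1.5,10.5)  cross = 1.5·10.5 − 1.5·14 = -5.2500; (r_i+r_j)·cross = 3·-5.2500 = -15.7500
Σcross = 971.2500 → A = |Σcross|/2 = 485.6250 mm²
Σ(r_i+r_j)·cross = 31856.8750 → first moment M = |Σ|/6 = 5309.4792
R_c = M/A = 5309.4792/485.6250 = 10.9333 mm
θ = 291° = 5.078908 rad
V = θ·R_c·A = 5.078908·10.9333·485.6250 = 26966.357 mm³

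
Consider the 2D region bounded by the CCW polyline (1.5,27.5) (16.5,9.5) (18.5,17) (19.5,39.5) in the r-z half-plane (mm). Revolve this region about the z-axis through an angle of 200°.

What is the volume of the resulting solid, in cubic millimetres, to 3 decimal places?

Profile (r,z), 4 vertices: (1.5,27.5) (16.5,9.5) (18.5,17) (19.5,39.5)
edge 0: (1.5,27.5)→(16.5,9.5)  cross = 1.5·9.5 − 16.5·27.5 = -439.5000; (r_i+r_j)·cross = 18·-439.5000 = -7911.0000
edge 1: (16.5,9.5)→(18.5,17)  cross = 16.5·17 − 18.5·9.5 = 104.7500; (r_i+r_j)·cross = 35·104.7500 = 3666.2500
edge 2: (18.5,17)→(19.5,39.5)  cross = 18.5·39.5 − 19.5·17 = 399.2500; (r_i+r_j)·cross = 38·399.2500 = 15171.5000
edge 3: (19.5,39.5)→(1.5,27.5)  cross = 19.5·27.5 − 1.5·39.5 = 477.0000; (r_i+r_j)·cross = 21·477.0000 = 10017.0000
Σcross = 541.5000 → A = |Σcross|/2 = 270.7500 mm²
Σ(r_i+r_j)·cross = 20943.7500 → first moment M = |Σ|/6 = 3490.6250
R_c = M/A = 3490.6250/270.7500 = 12.8924 mm
θ = 200° = 3.490659 rad
V = θ·R_c·A = 3.490659·12.8924·270.7500 = 12184.580 mm³

Volume = 12184.580 mm³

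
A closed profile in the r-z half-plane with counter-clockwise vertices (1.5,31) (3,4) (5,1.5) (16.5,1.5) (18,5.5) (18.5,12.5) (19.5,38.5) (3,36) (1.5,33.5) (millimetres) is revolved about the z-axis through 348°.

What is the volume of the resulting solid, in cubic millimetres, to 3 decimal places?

Profile (r,z), 9 vertices: (1.5,31) (3,4) (5,1.5) (16.5,1.5) (18,5.5) (18.5,12.5) (19.5,38.5) (3,36) (1.5,33.5)
edge 0: (1.5,31)→(3,4)  cross = 1.5·4 − 3·31 = -87.0000; (r_i+r_j)·cross = 4.5·-87.0000 = -391.5000
edge 1: (3,4)→(5,1.5)  cross = 3·1.5 − 5·4 = -15.5000; (r_i+r_j)·cross = 8·-15.5000 = -124.0000
edge 2: (5,1.5)→(16.5,1.5)  cross = 5·1.5 − 16.5·1.5 = -17.2500; (r_i+r_j)·cross = 21.5·-17.2500 = -370.8750
edge 3: (16.5,1.5)→(18,5.5)  cross = 16.5·5.5 − 18·1.5 = 63.7500; (r_i+r_j)·cross = 34.5·63.7500 = 2199.3750
edge 4: (18,5.5)→(18.5,12.5)  cross = 18·12.5 − 18.5·5.5 = 123.2500; (r_i+r_j)·cross = 36.5·123.2500 = 4498.6250
edge 5: (18.5,12.5)→(19.5,38.5)  cross = 18.5·38.5 − 19.5·12.5 = 468.5000; (r_i+r_j)·cross = 38·468.5000 = 17803.0000
edge 6: (19.5,38.5)→(3,36)  cross = 19.5·36 − 3·38.5 = 586.5000; (r_i+r_j)·cross = 22.5·586.5000 = 13196.2500
edge 7: (3,36)→(1.5,33.5)  cross = 3·33.5 − 1.5·36 = 46.5000; (r_i+r_j)·cross = 4.5·46.5000 = 209.2500
edge 8: (1.5,33.5)→(1.5,31)  cross = 1.5·31 − 1.5·33.5 = -3.7500; (r_i+r_j)·cross = 3·-3.7500 = -11.2500
Σcross = 1165.0000 → A = |Σcross|/2 = 582.5000 mm²
Σ(r_i+r_j)·cross = 37008.8750 → first moment M = |Σ|/6 = 6168.1458
R_c = M/A = 6168.1458/582.5000 = 10.5891 mm
θ = 348° = 6.073746 rad
V = θ·R_c·A = 6.073746·10.5891·582.5000 = 37463.750 mm³

Volume = 37463.750 mm³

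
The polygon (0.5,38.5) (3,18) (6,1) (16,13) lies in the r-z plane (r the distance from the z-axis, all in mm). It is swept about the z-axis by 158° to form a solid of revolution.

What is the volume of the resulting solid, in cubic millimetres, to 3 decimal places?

Profile (r,z), 4 vertices: (0.5,38.5) (3,18) (6,1) (16,13)
edge 0: (0.5,38.5)→(3,18)  cross = 0.5·18 − 3·38.5 = -106.5000; (r_i+r_j)·cross = 3.5·-106.5000 = -372.7500
edge 1: (3,18)→(6,1)  cross = 3·1 − 6·18 = -105.0000; (r_i+r_j)·cross = 9·-105.0000 = -945.0000
edge 2: (6,1)→(16,13)  cross = 6·13 − 16·1 = 62.0000; (r_i+r_j)·cross = 22·62.0000 = 1364.0000
edge 3: (16,13)→(0.5,38.5)  cross = 16·38.5 − 0.5·13 = 609.5000; (r_i+r_j)·cross = 16.5·609.5000 = 10056.7500
Σcross = 460.0000 → A = |Σcross|/2 = 230.0000 mm²
Σ(r_i+r_j)·cross = 10103.0000 → first moment M = |Σ|/6 = 1683.8333
R_c = M/A = 1683.8333/230.0000 = 7.3210 mm
θ = 158° = 2.757620 rad
V = θ·R_c·A = 2.757620·7.3210·230.0000 = 4643.373 mm³

Volume = 4643.373 mm³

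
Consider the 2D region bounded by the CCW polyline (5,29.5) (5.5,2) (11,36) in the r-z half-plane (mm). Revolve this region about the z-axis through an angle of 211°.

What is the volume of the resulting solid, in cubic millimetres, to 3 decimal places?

Volume = 2220.251 mm³

Profile (r,z), 3 vertices: (5,29.5) (5.5,2) (11,36)
edge 0: (5,29.5)→(5.5,2)  cross = 5·2 − 5.5·29.5 = -152.2500; (r_i+r_j)·cross = 10.5·-152.2500 = -1598.6250
edge 1: (5.5,2)→(11,36)  cross = 5.5·36 − 11·2 = 176.0000; (r_i+r_j)·cross = 16.5·176.0000 = 2904.0000
edge 2: (11,36)→(5,29.5)  cross = 11·29.5 − 5·36 = 144.5000; (r_i+r_j)·cross = 16·144.5000 = 2312.0000
Σcross = 168.2500 → A = |Σcross|/2 = 84.1250 mm²
Σ(r_i+r_j)·cross = 3617.3750 → first moment M = |Σ|/6 = 602.8958
R_c = M/A = 602.8958/84.1250 = 7.1667 mm
θ = 211° = 3.682645 rad
V = θ·R_c·A = 3.682645·7.1667·84.1250 = 2220.251 mm³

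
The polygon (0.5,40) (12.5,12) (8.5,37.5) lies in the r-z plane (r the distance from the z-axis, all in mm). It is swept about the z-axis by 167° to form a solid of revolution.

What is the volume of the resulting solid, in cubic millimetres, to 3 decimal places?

Profile (r,z), 3 vertices: (0.5,40) (12.5,12) (8.5,37.5)
edge 0: (0.5,40)→(12.5,12)  cross = 0.5·12 − 12.5·40 = -494.0000; (r_i+r_j)·cross = 13·-494.0000 = -6422.0000
edge 1: (12.5,12)→(8.5,37.5)  cross = 12.5·37.5 − 8.5·12 = 366.7500; (r_i+r_j)·cross = 21·366.7500 = 7701.7500
edge 2: (8.5,37.5)→(0.5,40)  cross = 8.5·40 − 0.5·37.5 = 321.2500; (r_i+r_j)·cross = 9·321.2500 = 2891.2500
Σcross = 194.0000 → A = |Σcross|/2 = 97.0000 mm²
Σ(r_i+r_j)·cross = 4171.0000 → first moment M = |Σ|/6 = 695.1667
R_c = M/A = 695.1667/97.0000 = 7.1667 mm
θ = 167° = 2.914700 rad
V = θ·R_c·A = 2.914700·7.1667·97.0000 = 2026.202 mm³

Volume = 2026.202 mm³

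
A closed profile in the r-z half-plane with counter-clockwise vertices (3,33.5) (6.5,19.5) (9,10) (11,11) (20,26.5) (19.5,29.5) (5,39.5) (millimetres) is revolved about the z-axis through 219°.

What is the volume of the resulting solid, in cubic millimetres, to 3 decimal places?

Profile (r,z), 7 vertices: (3,33.5) (6.5,19.5) (9,10) (11,11) (20,26.5) (19.5,29.5) (5,39.5)
edge 0: (3,33.5)→(6.5,19.5)  cross = 3·19.5 − 6.5·33.5 = -159.2500; (r_i+r_j)·cross = 9.5·-159.2500 = -1512.8750
edge 1: (6.5,19.5)→(9,10)  cross = 6.5·10 − 9·19.5 = -110.5000; (r_i+r_j)·cross = 15.5·-110.5000 = -1712.7500
edge 2: (9,10)→(11,11)  cross = 9·11 − 11·10 = -11.0000; (r_i+r_j)·cross = 20·-11.0000 = -220.0000
edge 3: (11,11)→(20,26.5)  cross = 11·26.5 − 20·11 = 71.5000; (r_i+r_j)·cross = 31·71.5000 = 2216.5000
edge 4: (20,26.5)→(19.5,29.5)  cross = 20·29.5 − 19.5·26.5 = 73.2500; (r_i+r_j)·cross = 39.5·73.2500 = 2893.3750
edge 5: (19.5,29.5)→(5,39.5)  cross = 19.5·39.5 − 5·29.5 = 622.7500; (r_i+r_j)·cross = 24.5·622.7500 = 15257.3750
edge 6: (5,39.5)→(3,33.5)  cross = 5·33.5 − 3·39.5 = 49.0000; (r_i+r_j)·cross = 8·49.0000 = 392.0000
Σcross = 535.7500 → A = |Σcross|/2 = 267.8750 mm²
Σ(r_i+r_j)·cross = 17313.6250 → first moment M = |Σ|/6 = 2885.6042
R_c = M/A = 2885.6042/267.8750 = 10.7722 mm
θ = 219° = 3.822271 rad
V = θ·R_c·A = 3.822271·10.7722·267.8750 = 11029.561 mm³

Volume = 11029.561 mm³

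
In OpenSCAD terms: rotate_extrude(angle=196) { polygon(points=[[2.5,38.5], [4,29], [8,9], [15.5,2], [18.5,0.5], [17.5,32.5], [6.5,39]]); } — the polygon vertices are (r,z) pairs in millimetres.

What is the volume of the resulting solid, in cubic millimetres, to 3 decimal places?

Volume = 15528.500 mm³

Profile (r,z), 7 vertices: (2.5,38.5) (4,29) (8,9) (15.5,2) (18.5,0.5) (17.5,32.5) (6.5,39)
edge 0: (2.5,38.5)→(4,29)  cross = 2.5·29 − 4·38.5 = -81.5000; (r_i+r_j)·cross = 6.5·-81.5000 = -529.7500
edge 1: (4,29)→(8,9)  cross = 4·9 − 8·29 = -196.0000; (r_i+r_j)·cross = 12·-196.0000 = -2352.0000
edge 2: (8,9)→(15.5,2)  cross = 8·2 − 15.5·9 = -123.5000; (r_i+r_j)·cross = 23.5·-123.5000 = -2902.2500
edge 3: (15.5,2)→(18.5,0.5)  cross = 15.5·0.5 − 18.5·2 = -29.2500; (r_i+r_j)·cross = 34·-29.2500 = -994.5000
edge 4: (18.5,0.5)→(17.5,32.5)  cross = 18.5·32.5 − 17.5·0.5 = 592.5000; (r_i+r_j)·cross = 36·592.5000 = 21330.0000
edge 5: (17.5,32.5)→(6.5,39)  cross = 17.5·39 − 6.5·32.5 = 471.2500; (r_i+r_j)·cross = 24·471.2500 = 11310.0000
edge 6: (6.5,39)→(2.5,38.5)  cross = 6.5·38.5 − 2.5·39 = 152.7500; (r_i+r_j)·cross = 9·152.7500 = 1374.7500
Σcross = 786.2500 → A = |Σcross|/2 = 393.1250 mm²
Σ(r_i+r_j)·cross = 27236.2500 → first moment M = |Σ|/6 = 4539.3750
R_c = M/A = 4539.3750/393.1250 = 11.5469 mm
θ = 196° = 3.420845 rad
V = θ·R_c·A = 3.420845·11.5469·393.1250 = 15528.500 mm³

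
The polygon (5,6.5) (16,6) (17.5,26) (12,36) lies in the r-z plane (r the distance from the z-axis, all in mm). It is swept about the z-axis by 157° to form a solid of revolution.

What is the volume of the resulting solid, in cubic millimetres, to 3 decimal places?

Profile (r,z), 4 vertices: (5,6.5) (16,6) (17.5,26) (12,36)
edge 0: (5,6.5)→(16,6)  cross = 5·6 − 16·6.5 = -74.0000; (r_i+r_j)·cross = 21·-74.0000 = -1554.0000
edge 1: (16,6)→(17.5,26)  cross = 16·26 − 17.5·6 = 311.0000; (r_i+r_j)·cross = 33.5·311.0000 = 10418.5000
edge 2: (17.5,26)→(12,36)  cross = 17.5·36 − 12·26 = 318.0000; (r_i+r_j)·cross = 29.5·318.0000 = 9381.0000
edge 3: (12,36)→(5,6.5)  cross = 12·6.5 − 5·36 = -102.0000; (r_i+r_j)·cross = 17·-102.0000 = -1734.0000
Σcross = 453.0000 → A = |Σcross|/2 = 226.5000 mm²
Σ(r_i+r_j)·cross = 16511.5000 → first moment M = |Σ|/6 = 2751.9167
R_c = M/A = 2751.9167/226.5000 = 12.1497 mm
θ = 157° = 2.740167 rad
V = θ·R_c·A = 2.740167·12.1497·226.5000 = 7540.711 mm³

Volume = 7540.711 mm³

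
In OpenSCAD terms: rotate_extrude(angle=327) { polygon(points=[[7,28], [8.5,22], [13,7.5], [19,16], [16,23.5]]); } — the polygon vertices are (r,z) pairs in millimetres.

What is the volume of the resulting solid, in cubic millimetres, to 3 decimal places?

Volume = 8754.529 mm³

Profile (r,z), 5 vertices: (7,28) (8.5,22) (13,7.5) (19,16) (16,23.5)
edge 0: (7,28)→(8.5,22)  cross = 7·22 − 8.5·28 = -84.0000; (r_i+r_j)·cross = 15.5·-84.0000 = -1302.0000
edge 1: (8.5,22)→(13,7.5)  cross = 8.5·7.5 − 13·22 = -222.2500; (r_i+r_j)·cross = 21.5·-222.2500 = -4778.3750
edge 2: (13,7.5)→(19,16)  cross = 13·16 − 19·7.5 = 65.5000; (r_i+r_j)·cross = 32·65.5000 = 2096.0000
edge 3: (19,16)→(16,23.5)  cross = 19·23.5 − 16·16 = 190.5000; (r_i+r_j)·cross = 35·190.5000 = 6667.5000
edge 4: (16,23.5)→(7,28)  cross = 16·28 − 7·23.5 = 283.5000; (r_i+r_j)·cross = 23·283.5000 = 6520.5000
Σcross = 233.2500 → A = |Σcross|/2 = 116.6250 mm²
Σ(r_i+r_j)·cross = 9203.6250 → first moment M = |Σ|/6 = 1533.9375
R_c = M/A = 1533.9375/116.6250 = 13.1527 mm
θ = 327° = 5.707227 rad
V = θ·R_c·A = 5.707227·13.1527·116.6250 = 8754.529 mm³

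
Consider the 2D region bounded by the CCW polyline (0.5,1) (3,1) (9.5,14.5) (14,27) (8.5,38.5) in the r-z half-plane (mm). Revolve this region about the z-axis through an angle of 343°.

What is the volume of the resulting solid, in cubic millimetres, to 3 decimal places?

Volume = 8521.254 mm³

Profile (r,z), 5 vertices: (0.5,1) (3,1) (9.5,14.5) (14,27) (8.5,38.5)
edge 0: (0.5,1)→(3,1)  cross = 0.5·1 − 3·1 = -2.5000; (r_i+r_j)·cross = 3.5·-2.5000 = -8.7500
edge 1: (3,1)→(9.5,14.5)  cross = 3·14.5 − 9.5·1 = 34.0000; (r_i+r_j)·cross = 12.5·34.0000 = 425.0000
edge 2: (9.5,14.5)→(14,27)  cross = 9.5·27 − 14·14.5 = 53.5000; (r_i+r_j)·cross = 23.5·53.5000 = 1257.2500
edge 3: (14,27)→(8.5,38.5)  cross = 14·38.5 − 8.5·27 = 309.5000; (r_i+r_j)·cross = 22.5·309.5000 = 6963.7500
edge 4: (8.5,38.5)→(0.5,1)  cross = 8.5·1 − 0.5·38.5 = -10.7500; (r_i+r_j)·cross = 9·-10.7500 = -96.7500
Σcross = 383.7500 → A = |Σcross|/2 = 191.8750 mm²
Σ(r_i+r_j)·cross = 8540.5000 → first moment M = |Σ|/6 = 1423.4167
R_c = M/A = 1423.4167/191.8750 = 7.4185 mm
θ = 343° = 5.986479 rad
V = θ·R_c·A = 5.986479·7.4185·191.8750 = 8521.254 mm³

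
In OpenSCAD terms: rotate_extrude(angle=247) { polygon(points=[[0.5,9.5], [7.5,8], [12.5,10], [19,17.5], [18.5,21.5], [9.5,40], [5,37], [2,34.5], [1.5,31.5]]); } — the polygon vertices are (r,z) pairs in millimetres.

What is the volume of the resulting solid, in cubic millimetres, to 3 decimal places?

Volume = 15066.368 mm³

Profile (r,z), 9 vertices: (0.5,9.5) (7.5,8) (12.5,10) (19,17.5) (18.5,21.5) (9.5,40) (5,37) (2,34.5) (1.5,31.5)
edge 0: (0.5,9.5)→(7.5,8)  cross = 0.5·8 − 7.5·9.5 = -67.2500; (r_i+r_j)·cross = 8·-67.2500 = -538.0000
edge 1: (7.5,8)→(12.5,10)  cross = 7.5·10 − 12.5·8 = -25.0000; (r_i+r_j)·cross = 20·-25.0000 = -500.0000
edge 2: (12.5,10)→(19,17.5)  cross = 12.5·17.5 − 19·10 = 28.7500; (r_i+r_j)·cross = 31.5·28.7500 = 905.6250
edge 3: (19,17.5)→(18.5,21.5)  cross = 19·21.5 − 18.5·17.5 = 84.7500; (r_i+r_j)·cross = 37.5·84.7500 = 3178.1250
edge 4: (18.5,21.5)→(9.5,40)  cross = 18.5·40 − 9.5·21.5 = 535.7500; (r_i+r_j)·cross = 28·535.7500 = 15001.0000
edge 5: (9.5,40)→(5,37)  cross = 9.5·37 − 5·40 = 151.5000; (r_i+r_j)·cross = 14.5·151.5000 = 2196.7500
edge 6: (5,37)→(2,34.5)  cross = 5·34.5 − 2·37 = 98.5000; (r_i+r_j)·cross = 7·98.5000 = 689.5000
edge 7: (2,34.5)→(1.5,31.5)  cross = 2·31.5 − 1.5·34.5 = 11.2500; (r_i+r_j)·cross = 3.5·11.2500 = 39.3750
edge 8: (1.5,31.5)→(0.5,9.5)  cross = 1.5·9.5 − 0.5·31.5 = -1.5000; (r_i+r_j)·cross = 2·-1.5000 = -3.0000
Σcross = 816.7500 → A = |Σcross|/2 = 408.3750 mm²
Σ(r_i+r_j)·cross = 20969.3750 → first moment M = |Σ|/6 = 3494.8958
R_c = M/A = 3494.8958/408.3750 = 8.5581 mm
θ = 247° = 4.310963 rad
V = θ·R_c·A = 4.310963·8.5581·408.3750 = 15066.368 mm³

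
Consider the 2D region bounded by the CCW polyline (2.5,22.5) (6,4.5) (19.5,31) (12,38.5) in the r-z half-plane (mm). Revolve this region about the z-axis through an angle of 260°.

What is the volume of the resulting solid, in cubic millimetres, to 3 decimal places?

Volume = 12027.966 mm³

Profile (r,z), 4 vertices: (2.5,22.5) (6,4.5) (19.5,31) (12,38.5)
edge 0: (2.5,22.5)→(6,4.5)  cross = 2.5·4.5 − 6·22.5 = -123.7500; (r_i+r_j)·cross = 8.5·-123.7500 = -1051.8750
edge 1: (6,4.5)→(19.5,31)  cross = 6·31 − 19.5·4.5 = 98.2500; (r_i+r_j)·cross = 25.5·98.2500 = 2505.3750
edge 2: (19.5,31)→(12,38.5)  cross = 19.5·38.5 − 12·31 = 378.7500; (r_i+r_j)·cross = 31.5·378.7500 = 11930.6250
edge 3: (12,38.5)→(2.5,22.5)  cross = 12·22.5 − 2.5·38.5 = 173.7500; (r_i+r_j)·cross = 14.5·173.7500 = 2519.3750
Σcross = 527.0000 → A = |Σcross|/2 = 263.5000 mm²
Σ(r_i+r_j)·cross = 15903.5000 → first moment M = |Σ|/6 = 2650.5833
R_c = M/A = 2650.5833/263.5000 = 10.0591 mm
θ = 260° = 4.537856 rad
V = θ·R_c·A = 4.537856·10.0591·263.5000 = 12027.966 mm³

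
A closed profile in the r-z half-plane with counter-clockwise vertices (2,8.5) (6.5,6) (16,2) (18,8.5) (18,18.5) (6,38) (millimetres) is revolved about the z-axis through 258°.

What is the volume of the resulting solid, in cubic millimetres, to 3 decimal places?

Volume = 15908.076 mm³

Profile (r,z), 6 vertices: (2,8.5) (6.5,6) (16,2) (18,8.5) (18,18.5) (6,38)
edge 0: (2,8.5)→(6.5,6)  cross = 2·6 − 6.5·8.5 = -43.2500; (r_i+r_j)·cross = 8.5·-43.2500 = -367.6250
edge 1: (6.5,6)→(16,2)  cross = 6.5·2 − 16·6 = -83.0000; (r_i+r_j)·cross = 22.5·-83.0000 = -1867.5000
edge 2: (16,2)→(18,8.5)  cross = 16·8.5 − 18·2 = 100.0000; (r_i+r_j)·cross = 34·100.0000 = 3400.0000
edge 3: (18,8.5)→(18,18.5)  cross = 18·18.5 − 18·8.5 = 180.0000; (r_i+r_j)·cross = 36·180.0000 = 6480.0000
edge 4: (18,18.5)→(6,38)  cross = 18·38 − 6·18.5 = 573.0000; (r_i+r_j)·cross = 24·573.0000 = 13752.0000
edge 5: (6,38)→(2,8.5)  cross = 6·8.5 − 2·38 = -25.0000; (r_i+r_j)·cross = 8·-25.0000 = -200.0000
Σcross = 701.7500 → A = |Σcross|/2 = 350.8750 mm²
Σ(r_i+r_j)·cross = 21196.8750 → first moment M = |Σ|/6 = 3532.8125
R_c = M/A = 3532.8125/350.8750 = 10.0686 mm
θ = 258° = 4.502949 rad
V = θ·R_c·A = 4.502949·10.0686·350.8750 = 15908.076 mm³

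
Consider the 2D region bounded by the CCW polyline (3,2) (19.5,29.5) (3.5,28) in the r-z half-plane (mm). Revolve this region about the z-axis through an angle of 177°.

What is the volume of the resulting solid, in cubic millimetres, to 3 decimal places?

Profile (r,z), 3 vertices: (3,2) (19.5,29.5) (3.5,28)
edge 0: (3,2)→(19.5,29.5)  cross = 3·29.5 − 19.5·2 = 49.5000; (r_i+r_j)·cross = 22.5·49.5000 = 1113.7500
edge 1: (19.5,29.5)→(3.5,28)  cross = 19.5·28 − 3.5·29.5 = 442.7500; (r_i+r_j)·cross = 23·442.7500 = 10183.2500
edge 2: (3.5,28)→(3,2)  cross = 3.5·2 − 3·28 = -77.0000; (r_i+r_j)·cross = 6.5·-77.0000 = -500.5000
Σcross = 415.2500 → A = |Σcross|/2 = 207.6250 mm²
Σ(r_i+r_j)·cross = 10796.5000 → first moment M = |Σ|/6 = 1799.4167
R_c = M/A = 1799.4167/207.6250 = 8.6667 mm
θ = 177° = 3.089233 rad
V = θ·R_c·A = 3.089233·8.6667·207.6250 = 5558.817 mm³

Volume = 5558.817 mm³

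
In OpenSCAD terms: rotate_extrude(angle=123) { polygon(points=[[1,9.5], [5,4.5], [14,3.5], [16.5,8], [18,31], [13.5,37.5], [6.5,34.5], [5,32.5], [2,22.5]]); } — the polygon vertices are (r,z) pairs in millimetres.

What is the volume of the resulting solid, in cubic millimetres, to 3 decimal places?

Volume = 9480.875 mm³

Profile (r,z), 9 vertices: (1,9.5) (5,4.5) (14,3.5) (16.5,8) (18,31) (13.5,37.5) (6.5,34.5) (5,32.5) (2,22.5)
edge 0: (1,9.5)→(5,4.5)  cross = 1·4.5 − 5·9.5 = -43.0000; (r_i+r_j)·cross = 6·-43.0000 = -258.0000
edge 1: (5,4.5)→(14,3.5)  cross = 5·3.5 − 14·4.5 = -45.5000; (r_i+r_j)·cross = 19·-45.5000 = -864.5000
edge 2: (14,3.5)→(16.5,8)  cross = 14·8 − 16.5·3.5 = 54.2500; (r_i+r_j)·cross = 30.5·54.2500 = 1654.6250
edge 3: (16.5,8)→(18,31)  cross = 16.5·31 − 18·8 = 367.5000; (r_i+r_j)·cross = 34.5·367.5000 = 12678.7500
edge 4: (18,31)→(13.5,37.5)  cross = 18·37.5 − 13.5·31 = 256.5000; (r_i+r_j)·cross = 31.5·256.5000 = 8079.7500
edge 5: (13.5,37.5)→(6.5,34.5)  cross = 13.5·34.5 − 6.5·37.5 = 222.0000; (r_i+r_j)·cross = 20·222.0000 = 4440.0000
edge 6: (6.5,34.5)→(5,32.5)  cross = 6.5·32.5 − 5·34.5 = 38.7500; (r_i+r_j)·cross = 11.5·38.7500 = 445.6250
edge 7: (5,32.5)→(2,22.5)  cross = 5·22.5 − 2·32.5 = 47.5000; (r_i+r_j)·cross = 7·47.5000 = 332.5000
edge 8: (2,22.5)→(1,9.5)  cross = 2·9.5 − 1·22.5 = -3.5000; (r_i+r_j)·cross = 3·-3.5000 = -10.5000
Σcross = 894.5000 → A = |Σcross|/2 = 447.2500 mm²
Σ(r_i+r_j)·cross = 26498.2500 → first moment M = |Σ|/6 = 4416.3750
R_c = M/A = 4416.3750/447.2500 = 9.8745 mm
θ = 123° = 2.146755 rad
V = θ·R_c·A = 2.146755·9.8745·447.2500 = 9480.875 mm³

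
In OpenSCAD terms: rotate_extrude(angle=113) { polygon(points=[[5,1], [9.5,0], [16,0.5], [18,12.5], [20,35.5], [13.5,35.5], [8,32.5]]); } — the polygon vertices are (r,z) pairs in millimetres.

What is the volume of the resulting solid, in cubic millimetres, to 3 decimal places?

Volume = 9962.392 mm³

Profile (r,z), 7 vertices: (5,1) (9.5,0) (16,0.5) (18,12.5) (20,35.5) (13.5,35.5) (8,32.5)
edge 0: (5,1)→(9.5,0)  cross = 5·0 − 9.5·1 = -9.5000; (r_i+r_j)·cross = 14.5·-9.5000 = -137.7500
edge 1: (9.5,0)→(16,0.5)  cross = 9.5·0.5 − 16·0 = 4.7500; (r_i+r_j)·cross = 25.5·4.7500 = 121.1250
edge 2: (16,0.5)→(18,12.5)  cross = 16·12.5 − 18·0.5 = 191.0000; (r_i+r_j)·cross = 34·191.0000 = 6494.0000
edge 3: (18,12.5)→(20,35.5)  cross = 18·35.5 − 20·12.5 = 389.0000; (r_i+r_j)·cross = 38·389.0000 = 14782.0000
edge 4: (20,35.5)→(13.5,35.5)  cross = 20·35.5 − 13.5·35.5 = 230.7500; (r_i+r_j)·cross = 33.5·230.7500 = 7730.1250
edge 5: (13.5,35.5)→(8,32.5)  cross = 13.5·32.5 − 8·35.5 = 154.7500; (r_i+r_j)·cross = 21.5·154.7500 = 3327.1250
edge 6: (8,32.5)→(5,1)  cross = 8·1 − 5·32.5 = -154.5000; (r_i+r_j)·cross = 13·-154.5000 = -2008.5000
Σcross = 806.2500 → A = |Σcross|/2 = 403.1250 mm²
Σ(r_i+r_j)·cross = 30308.1250 → first moment M = |Σ|/6 = 5051.3542
R_c = M/A = 5051.3542/403.1250 = 12.5305 mm
θ = 113° = 1.972222 rad
V = θ·R_c·A = 1.972222·12.5305·403.1250 = 9962.392 mm³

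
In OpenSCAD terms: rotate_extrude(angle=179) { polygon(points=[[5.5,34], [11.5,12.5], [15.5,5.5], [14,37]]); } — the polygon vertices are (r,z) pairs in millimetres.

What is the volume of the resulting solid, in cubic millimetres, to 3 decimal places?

Volume = 5706.110 mm³

Profile (r,z), 4 vertices: (5.5,34) (11.5,12.5) (15.5,5.5) (14,37)
edge 0: (5.5,34)→(11.5,12.5)  cross = 5.5·12.5 − 11.5·34 = -322.2500; (r_i+r_j)·cross = 17·-322.2500 = -5478.2500
edge 1: (11.5,12.5)→(15.5,5.5)  cross = 11.5·5.5 − 15.5·12.5 = -130.5000; (r_i+r_j)·cross = 27·-130.5000 = -3523.5000
edge 2: (15.5,5.5)→(14,37)  cross = 15.5·37 − 14·5.5 = 496.5000; (r_i+r_j)·cross = 29.5·496.5000 = 14646.7500
edge 3: (14,37)→(5.5,34)  cross = 14·34 − 5.5·37 = 272.5000; (r_i+r_j)·cross = 19.5·272.5000 = 5313.7500
Σcross = 316.2500 → A = |Σcross|/2 = 158.1250 mm²
Σ(r_i+r_j)·cross = 10958.7500 → first moment M = |Σ|/6 = 1826.4583
R_c = M/A = 1826.4583/158.1250 = 11.5507 mm
θ = 179° = 3.124139 rad
V = θ·R_c·A = 3.124139·11.5507·158.1250 = 5706.110 mm³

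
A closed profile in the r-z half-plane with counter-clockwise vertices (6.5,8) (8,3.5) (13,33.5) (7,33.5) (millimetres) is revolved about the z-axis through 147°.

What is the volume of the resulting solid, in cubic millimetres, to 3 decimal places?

Volume = 2527.470 mm³

Profile (r,z), 4 vertices: (6.5,8) (8,3.5) (13,33.5) (7,33.5)
edge 0: (6.5,8)→(8,3.5)  cross = 6.5·3.5 − 8·8 = -41.2500; (r_i+r_j)·cross = 14.5·-41.2500 = -598.1250
edge 1: (8,3.5)→(13,33.5)  cross = 8·33.5 − 13·3.5 = 222.5000; (r_i+r_j)·cross = 21·222.5000 = 4672.5000
edge 2: (13,33.5)→(7,33.5)  cross = 13·33.5 − 7·33.5 = 201.0000; (r_i+r_j)·cross = 20·201.0000 = 4020.0000
edge 3: (7,33.5)→(6.5,8)  cross = 7·8 − 6.5·33.5 = -161.7500; (r_i+r_j)·cross = 13.5·-161.7500 = -2183.6250
Σcross = 220.5000 → A = |Σcross|/2 = 110.2500 mm²
Σ(r_i+r_j)·cross = 5910.7500 → first moment M = |Σ|/6 = 985.1250
R_c = M/A = 985.1250/110.2500 = 8.9354 mm
θ = 147° = 2.565634 rad
V = θ·R_c·A = 2.565634·8.9354·110.2500 = 2527.470 mm³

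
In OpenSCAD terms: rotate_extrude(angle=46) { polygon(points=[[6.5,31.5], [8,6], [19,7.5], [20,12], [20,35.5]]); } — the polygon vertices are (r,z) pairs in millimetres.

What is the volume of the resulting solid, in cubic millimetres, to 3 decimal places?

Volume = 3729.998 mm³

Profile (r,z), 5 vertices: (6.5,31.5) (8,6) (19,7.5) (20,12) (20,35.5)
edge 0: (6.5,31.5)→(8,6)  cross = 6.5·6 − 8·31.5 = -213.0000; (r_i+r_j)·cross = 14.5·-213.0000 = -3088.5000
edge 1: (8,6)→(19,7.5)  cross = 8·7.5 − 19·6 = -54.0000; (r_i+r_j)·cross = 27·-54.0000 = -1458.0000
edge 2: (19,7.5)→(20,12)  cross = 19·12 − 20·7.5 = 78.0000; (r_i+r_j)·cross = 39·78.0000 = 3042.0000
edge 3: (20,12)→(20,35.5)  cross = 20·35.5 − 20·12 = 470.0000; (r_i+r_j)·cross = 40·470.0000 = 18800.0000
edge 4: (20,35.5)→(6.5,31.5)  cross = 20·31.5 − 6.5·35.5 = 399.2500; (r_i+r_j)·cross = 26.5·399.2500 = 10580.1250
Σcross = 680.2500 → A = |Σcross|/2 = 340.1250 mm²
Σ(r_i+r_j)·cross = 27875.6250 → first moment M = |Σ|/6 = 4645.9375
R_c = M/A = 4645.9375/340.1250 = 13.6595 mm
θ = 46° = 0.802851 rad
V = θ·R_c·A = 0.802851·13.6595·340.1250 = 3729.998 mm³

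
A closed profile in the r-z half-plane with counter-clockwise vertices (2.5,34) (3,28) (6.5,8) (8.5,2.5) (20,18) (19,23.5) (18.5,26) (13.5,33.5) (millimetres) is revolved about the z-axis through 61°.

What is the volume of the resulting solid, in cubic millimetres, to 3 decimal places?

Profile (r,z), 8 vertices: (2.5,34) (3,28) (6.5,8) (8.5,2.5) (20,18) (19,23.5) (18.5,26) (13.5,33.5)
edge 0: (2.5,34)→(3,28)  cross = 2.5·28 − 3·34 = -32.0000; (r_i+r_j)·cross = 5.5·-32.0000 = -176.0000
edge 1: (3,28)→(6.5,8)  cross = 3·8 − 6.5·28 = -158.0000; (r_i+r_j)·cross = 9.5·-158.0000 = -1501.0000
edge 2: (6.5,8)→(8.5,2.5)  cross = 6.5·2.5 − 8.5·8 = -51.7500; (r_i+r_j)·cross = 15·-51.7500 = -776.2500
edge 3: (8.5,2.5)→(20,18)  cross = 8.5·18 − 20·2.5 = 103.0000; (r_i+r_j)·cross = 28.5·103.0000 = 2935.5000
edge 4: (20,18)→(19,23.5)  cross = 20·23.5 − 19·18 = 128.0000; (r_i+r_j)·cross = 39·128.0000 = 4992.0000
edge 5: (19,23.5)→(18.5,26)  cross = 19·26 − 18.5·23.5 = 59.2500; (r_i+r_j)·cross = 37.5·59.2500 = 2221.8750
edge 6: (18.5,26)→(13.5,33.5)  cross = 18.5·33.5 − 13.5·26 = 268.7500; (r_i+r_j)·cross = 32·268.7500 = 8600.0000
edge 7: (13.5,33.5)→(2.5,34)  cross = 13.5·34 − 2.5·33.5 = 375.2500; (r_i+r_j)·cross = 16·375.2500 = 6004.0000
Σcross = 692.5000 → A = |Σcross|/2 = 346.2500 mm²
Σ(r_i+r_j)·cross = 22300.1250 → first moment M = |Σ|/6 = 3716.6875
R_c = M/A = 3716.6875/346.2500 = 10.7341 mm
θ = 61° = 1.064651 rad
V = θ·R_c·A = 1.064651·10.7341·346.2500 = 3956.974 mm³

Volume = 3956.974 mm³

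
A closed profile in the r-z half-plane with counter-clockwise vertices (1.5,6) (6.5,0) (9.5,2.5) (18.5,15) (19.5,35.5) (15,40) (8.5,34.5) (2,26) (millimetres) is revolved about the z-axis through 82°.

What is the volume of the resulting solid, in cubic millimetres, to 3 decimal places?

Profile (r,z), 8 vertices: (1.5,6) (6.5,0) (9.5,2.5) (18.5,15) (19.5,35.5) (15,40) (8.5,34.5) (2,26)
edge 0: (1.5,6)→(6.5,0)  cross = 1.5·0 − 6.5·6 = -39.0000; (r_i+r_j)·cross = 8·-39.0000 = -312.0000
edge 1: (6.5,0)→(9.5,2.5)  cross = 6.5·2.5 − 9.5·0 = 16.2500; (r_i+r_j)·cross = 16·16.2500 = 260.0000
edge 2: (9.5,2.5)→(18.5,15)  cross = 9.5·15 − 18.5·2.5 = 96.2500; (r_i+r_j)·cross = 28·96.2500 = 2695.0000
edge 3: (18.5,15)→(19.5,35.5)  cross = 18.5·35.5 − 19.5·15 = 364.2500; (r_i+r_j)·cross = 38·364.2500 = 13841.5000
edge 4: (19.5,35.5)→(15,40)  cross = 19.5·40 − 15·35.5 = 247.5000; (r_i+r_j)·cross = 34.5·247.5000 = 8538.7500
edge 5: (15,40)→(8.5,34.5)  cross = 15·34.5 − 8.5·40 = 177.5000; (r_i+r_j)·cross = 23.5·177.5000 = 4171.2500
edge 6: (8.5,34.5)→(2,26)  cross = 8.5·26 − 2·34.5 = 152.0000; (r_i+r_j)·cross = 10.5·152.0000 = 1596.0000
edge 7: (2,26)→(1.5,6)  cross = 2·6 − 1.5·26 = -27.0000; (r_i+r_j)·cross = 3.5·-27.0000 = -94.5000
Σcross = 987.7500 → A = |Σcross|/2 = 493.8750 mm²
Σ(r_i+r_j)·cross = 30696.0000 → first moment M = |Σ|/6 = 5116.0000
R_c = M/A = 5116.0000/493.8750 = 10.3589 mm
θ = 82° = 1.431170 rad
V = θ·R_c·A = 1.431170·10.3589·493.8750 = 7321.866 mm³

Volume = 7321.866 mm³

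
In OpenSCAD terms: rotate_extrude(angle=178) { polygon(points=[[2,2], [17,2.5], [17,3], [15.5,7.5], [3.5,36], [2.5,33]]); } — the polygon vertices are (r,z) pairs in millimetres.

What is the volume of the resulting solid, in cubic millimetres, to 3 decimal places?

Profile (r,z), 6 vertices: (2,2) (17,2.5) (17,3) (15.5,7.5) (3.5,36) (2.5,33)
edge 0: (2,2)→(17,2.5)  cross = 2·2.5 − 17·2 = -29.0000; (r_i+r_j)·cross = 19·-29.0000 = -551.0000
edge 1: (17,2.5)→(17,3)  cross = 17·3 − 17·2.5 = 8.5000; (r_i+r_j)·cross = 34·8.5000 = 289.0000
edge 2: (17,3)→(15.5,7.5)  cross = 17·7.5 − 15.5·3 = 81.0000; (r_i+r_j)·cross = 32.5·81.0000 = 2632.5000
edge 3: (15.5,7.5)→(3.5,36)  cross = 15.5·36 − 3.5·7.5 = 531.7500; (r_i+r_j)·cross = 19·531.7500 = 10103.2500
edge 4: (3.5,36)→(2.5,33)  cross = 3.5·33 − 2.5·36 = 25.5000; (r_i+r_j)·cross = 6·25.5000 = 153.0000
edge 5: (2.5,33)→(2,2)  cross = 2.5·2 − 2·33 = -61.0000; (r_i+r_j)·cross = 4.5·-61.0000 = -274.5000
Σcross = 556.7500 → A = |Σcross|/2 = 278.3750 mm²
Σ(r_i+r_j)·cross = 12352.2500 → first moment M = |Σ|/6 = 2058.7083
R_c = M/A = 2058.7083/278.3750 = 7.3954 mm
θ = 178° = 3.106686 rad
V = θ·R_c·A = 3.106686·7.3954·278.3750 = 6395.760 mm³

Volume = 6395.760 mm³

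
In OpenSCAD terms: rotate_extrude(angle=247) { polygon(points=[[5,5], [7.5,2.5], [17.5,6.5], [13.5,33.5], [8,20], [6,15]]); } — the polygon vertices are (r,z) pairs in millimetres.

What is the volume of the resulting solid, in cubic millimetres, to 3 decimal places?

Volume = 10643.768 mm³

Profile (r,z), 6 vertices: (5,5) (7.5,2.5) (17.5,6.5) (13.5,33.5) (8,20) (6,15)
edge 0: (5,5)→(7.5,2.5)  cross = 5·2.5 − 7.5·5 = -25.0000; (r_i+r_j)·cross = 12.5·-25.0000 = -312.5000
edge 1: (7.5,2.5)→(17.5,6.5)  cross = 7.5·6.5 − 17.5·2.5 = 5.0000; (r_i+r_j)·cross = 25·5.0000 = 125.0000
edge 2: (17.5,6.5)→(13.5,33.5)  cross = 17.5·33.5 − 13.5·6.5 = 498.5000; (r_i+r_j)·cross = 31·498.5000 = 15453.5000
edge 3: (13.5,33.5)→(8,20)  cross = 13.5·20 − 8·33.5 = 2.0000; (r_i+r_j)·cross = 21.5·2.0000 = 43.0000
edge 4: (8,20)→(6,15)  cross = 8·15 − 6·20 = 0.0000; (r_i+r_j)·cross = 14·0.0000 = 0.0000
edge 5: (6,15)→(5,5)  cross = 6·5 − 5·15 = -45.0000; (r_i+r_j)·cross = 11·-45.0000 = -495.0000
Σcross = 435.5000 → A = |Σcross|/2 = 217.7500 mm²
Σ(r_i+r_j)·cross = 14814.0000 → first moment M = |Σ|/6 = 2469.0000
R_c = M/A = 2469.0000/217.7500 = 11.3387 mm
θ = 247° = 4.310963 rad
V = θ·R_c·A = 4.310963·11.3387·217.7500 = 10643.768 mm³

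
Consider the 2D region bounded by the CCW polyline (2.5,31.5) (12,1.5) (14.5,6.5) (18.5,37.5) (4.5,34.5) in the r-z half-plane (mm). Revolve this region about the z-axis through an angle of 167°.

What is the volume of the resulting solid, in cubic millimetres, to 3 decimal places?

Volume = 10311.479 mm³

Profile (r,z), 5 vertices: (2.5,31.5) (12,1.5) (14.5,6.5) (18.5,37.5) (4.5,34.5)
edge 0: (2.5,31.5)→(12,1.5)  cross = 2.5·1.5 − 12·31.5 = -374.2500; (r_i+r_j)·cross = 14.5·-374.2500 = -5426.6250
edge 1: (12,1.5)→(14.5,6.5)  cross = 12·6.5 − 14.5·1.5 = 56.2500; (r_i+r_j)·cross = 26.5·56.2500 = 1490.6250
edge 2: (14.5,6.5)→(18.5,37.5)  cross = 14.5·37.5 − 18.5·6.5 = 423.5000; (r_i+r_j)·cross = 33·423.5000 = 13975.5000
edge 3: (18.5,37.5)→(4.5,34.5)  cross = 18.5·34.5 − 4.5·37.5 = 469.5000; (r_i+r_j)·cross = 23·469.5000 = 10798.5000
edge 4: (4.5,34.5)→(2.5,31.5)  cross = 4.5·31.5 − 2.5·34.5 = 55.5000; (r_i+r_j)·cross = 7·55.5000 = 388.5000
Σcross = 630.5000 → A = |Σcross|/2 = 315.2500 mm²
Σ(r_i+r_j)·cross = 21226.5000 → first moment M = |Σ|/6 = 3537.7500
R_c = M/A = 3537.7500/315.2500 = 11.2220 mm
θ = 167° = 2.914700 rad
V = θ·R_c·A = 2.914700·11.2220·315.2500 = 10311.479 mm³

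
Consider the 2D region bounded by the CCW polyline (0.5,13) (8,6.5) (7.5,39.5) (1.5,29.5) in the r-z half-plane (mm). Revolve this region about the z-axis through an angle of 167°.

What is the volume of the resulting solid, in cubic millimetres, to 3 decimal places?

Volume = 2309.171 mm³

Profile (r,z), 4 vertices: (0.5,13) (8,6.5) (7.5,39.5) (1.5,29.5)
edge 0: (0.5,13)→(8,6.5)  cross = 0.5·6.5 − 8·13 = -100.7500; (r_i+r_j)·cross = 8.5·-100.7500 = -856.3750
edge 1: (8,6.5)→(7.5,39.5)  cross = 8·39.5 − 7.5·6.5 = 267.2500; (r_i+r_j)·cross = 15.5·267.2500 = 4142.3750
edge 2: (7.5,39.5)→(1.5,29.5)  cross = 7.5·29.5 − 1.5·39.5 = 162.0000; (r_i+r_j)·cross = 9·162.0000 = 1458.0000
edge 3: (1.5,29.5)→(0.5,13)  cross = 1.5·13 − 0.5·29.5 = 4.7500; (r_i+r_j)·cross = 2·4.7500 = 9.5000
Σcross = 333.2500 → A = |Σcross|/2 = 166.6250 mm²
Σ(r_i+r_j)·cross = 4753.5000 → first moment M = |Σ|/6 = 792.2500
R_c = M/A = 792.2500/166.6250 = 4.7547 mm
θ = 167° = 2.914700 rad
V = θ·R_c·A = 2.914700·4.7547·166.6250 = 2309.171 mm³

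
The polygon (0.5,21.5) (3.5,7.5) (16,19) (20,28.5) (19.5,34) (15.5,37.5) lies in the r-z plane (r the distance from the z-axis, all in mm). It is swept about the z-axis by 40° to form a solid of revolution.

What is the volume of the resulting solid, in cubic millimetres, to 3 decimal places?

Profile (r,z), 6 vertices: (0.5,21.5) (3.5,7.5) (16,19) (20,28.5) (19.5,34) (15.5,37.5)
edge 0: (0.5,21.5)→(3.5,7.5)  cross = 0.5·7.5 − 3.5·21.5 = -71.5000; (r_i+r_j)·cross = 4·-71.5000 = -286.0000
edge 1: (3.5,7.5)→(16,19)  cross = 3.5·19 − 16·7.5 = -53.5000; (r_i+r_j)·cross = 19.5·-53.5000 = -1043.2500
edge 2: (16,19)→(20,28.5)  cross = 16·28.5 − 20·19 = 76.0000; (r_i+r_j)·cross = 36·76.0000 = 2736.0000
edge 3: (20,28.5)→(19.5,34)  cross = 20·34 − 19.5·28.5 = 124.2500; (r_i+r_j)·cross = 39.5·124.2500 = 4907.8750
edge 4: (19.5,34)→(15.5,37.5)  cross = 19.5·37.5 − 15.5·34 = 204.2500; (r_i+r_j)·cross = 35·204.2500 = 7148.7500
edge 5: (15.5,37.5)→(0.5,21.5)  cross = 15.5·21.5 − 0.5·37.5 = 314.5000; (r_i+r_j)·cross = 16·314.5000 = 5032.0000
Σcross = 594.0000 → A = |Σcross|/2 = 297.0000 mm²
Σ(r_i+r_j)·cross = 18495.3750 → first moment M = |Σ|/6 = 3082.5625
R_c = M/A = 3082.5625/297.0000 = 10.3790 mm
θ = 40° = 0.698132 rad
V = θ·R_c·A = 0.698132·10.3790·297.0000 = 2152.035 mm³

Volume = 2152.035 mm³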